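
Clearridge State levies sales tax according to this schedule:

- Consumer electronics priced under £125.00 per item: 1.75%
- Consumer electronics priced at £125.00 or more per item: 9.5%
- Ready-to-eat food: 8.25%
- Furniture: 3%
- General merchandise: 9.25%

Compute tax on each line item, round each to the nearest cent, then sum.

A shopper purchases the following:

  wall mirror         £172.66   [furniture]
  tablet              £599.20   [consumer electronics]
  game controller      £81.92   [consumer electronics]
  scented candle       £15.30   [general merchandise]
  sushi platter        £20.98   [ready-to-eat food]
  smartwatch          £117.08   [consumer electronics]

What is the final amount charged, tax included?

Wall mirror £172.66: furniture → 3% → £5.18
Tablet £599.20: consumer electronics, £125.00 or more → 9.5% → £56.92
Game controller £81.92: consumer electronics, under £125.00 → 1.75% → £1.43
Scented candle £15.30: general merchandise → 9.25% → £1.42
Sushi platter £20.98: ready-to-eat food → 8.25% → £1.73
Smartwatch £117.08: consumer electronics, under £125.00 → 1.75% → £2.05
Subtotal = £1007.14; tax = £68.73; total due = £1075.87

£1075.87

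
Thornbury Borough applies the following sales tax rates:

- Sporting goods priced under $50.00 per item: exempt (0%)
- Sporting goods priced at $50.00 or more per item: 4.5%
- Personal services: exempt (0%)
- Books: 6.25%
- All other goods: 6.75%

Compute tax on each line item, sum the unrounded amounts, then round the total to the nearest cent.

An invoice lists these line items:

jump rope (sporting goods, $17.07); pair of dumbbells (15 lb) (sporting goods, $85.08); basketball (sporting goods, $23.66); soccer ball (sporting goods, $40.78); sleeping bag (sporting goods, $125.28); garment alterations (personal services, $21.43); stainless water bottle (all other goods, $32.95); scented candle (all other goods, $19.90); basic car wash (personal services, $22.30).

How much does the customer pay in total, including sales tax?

$401.48

Jump rope $17.07: sporting goods, under $50.00 → 0% → $0.00
Pair of dumbbells (15 lb) $85.08: sporting goods, $50.00 or more → 4.5% → $3.8286
Basketball $23.66: sporting goods, under $50.00 → 0% → $0.00
Soccer ball $40.78: sporting goods, under $50.00 → 0% → $0.00
Sleeping bag $125.28: sporting goods, $50.00 or more → 4.5% → $5.6376
Garment alterations $21.43: personal services → 0% → $0.00
Stainless water bottle $32.95: all other goods → 6.75% → $2.224125
Scented candle $19.90: all other goods → 6.75% → $1.34325
Basic car wash $22.30: personal services → 0% → $0.00
Subtotal = $388.45; unrounded tax = $13.033575 → $13.03; total due = $401.48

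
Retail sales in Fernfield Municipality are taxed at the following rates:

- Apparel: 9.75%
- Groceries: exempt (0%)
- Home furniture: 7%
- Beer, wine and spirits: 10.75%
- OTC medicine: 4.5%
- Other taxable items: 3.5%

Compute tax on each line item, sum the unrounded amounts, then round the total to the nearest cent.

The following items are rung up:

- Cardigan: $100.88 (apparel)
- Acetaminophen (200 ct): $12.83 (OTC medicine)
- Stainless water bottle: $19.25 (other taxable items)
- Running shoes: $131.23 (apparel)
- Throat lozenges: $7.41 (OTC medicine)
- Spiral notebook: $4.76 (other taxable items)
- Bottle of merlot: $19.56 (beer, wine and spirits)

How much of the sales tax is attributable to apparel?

$22.63

Cardigan $100.88: apparel → 9.75% → $9.8358
Running shoes $131.23: apparel → 9.75% → $12.794925
Tax on apparel: unrounded sum = $22.630725 → $22.63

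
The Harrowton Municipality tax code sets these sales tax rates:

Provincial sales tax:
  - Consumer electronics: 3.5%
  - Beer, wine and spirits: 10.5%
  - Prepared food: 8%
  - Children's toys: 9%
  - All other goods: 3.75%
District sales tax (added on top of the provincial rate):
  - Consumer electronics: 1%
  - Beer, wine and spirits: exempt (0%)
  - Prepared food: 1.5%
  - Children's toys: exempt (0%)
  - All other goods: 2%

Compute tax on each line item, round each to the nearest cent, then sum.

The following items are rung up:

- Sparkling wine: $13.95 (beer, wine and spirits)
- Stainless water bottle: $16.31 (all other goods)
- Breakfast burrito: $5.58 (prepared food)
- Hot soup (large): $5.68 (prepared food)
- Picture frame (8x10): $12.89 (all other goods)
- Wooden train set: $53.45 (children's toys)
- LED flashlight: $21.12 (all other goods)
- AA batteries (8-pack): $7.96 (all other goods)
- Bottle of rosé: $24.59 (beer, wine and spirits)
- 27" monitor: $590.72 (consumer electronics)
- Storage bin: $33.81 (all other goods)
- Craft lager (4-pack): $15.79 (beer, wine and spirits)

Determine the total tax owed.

Sparkling wine $13.95: beer, wine and spirits → 10.5% + 0% district = 10.5% → $1.46
Stainless water bottle $16.31: all other goods → 3.75% + 2% district = 5.75% → $0.94
Breakfast burrito $5.58: prepared food → 8% + 1.5% district = 9.5% → $0.53
Hot soup (large) $5.68: prepared food → 8% + 1.5% district = 9.5% → $0.54
Picture frame (8x10) $12.89: all other goods → 3.75% + 2% district = 5.75% → $0.74
Wooden train set $53.45: children's toys → 9% + 0% district = 9% → $4.81
LED flashlight $21.12: all other goods → 3.75% + 2% district = 5.75% → $1.21
AA batteries (8-pack) $7.96: all other goods → 3.75% + 2% district = 5.75% → $0.46
Bottle of rosé $24.59: beer, wine and spirits → 10.5% + 0% district = 10.5% → $2.58
27" monitor $590.72: consumer electronics → 3.5% + 1% district = 4.5% → $26.58
Storage bin $33.81: all other goods → 3.75% + 2% district = 5.75% → $1.94
Craft lager (4-pack) $15.79: beer, wine and spirits → 10.5% + 0% district = 10.5% → $1.66
Total tax = $1.46 + $0.94 + $0.53 + $0.54 + $0.74 + $4.81 + $1.21 + $0.46 + $2.58 + $26.58 + $1.94 + $1.66 = $43.45

$43.45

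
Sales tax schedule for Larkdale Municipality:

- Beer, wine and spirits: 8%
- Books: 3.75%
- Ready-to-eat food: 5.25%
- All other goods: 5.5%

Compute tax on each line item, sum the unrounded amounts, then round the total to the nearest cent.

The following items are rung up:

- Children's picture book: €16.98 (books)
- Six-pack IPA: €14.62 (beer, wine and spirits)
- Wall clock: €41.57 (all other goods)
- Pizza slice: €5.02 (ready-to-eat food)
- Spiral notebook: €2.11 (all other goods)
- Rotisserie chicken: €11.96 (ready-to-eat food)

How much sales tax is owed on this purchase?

Children's picture book €16.98: books → 3.75% → €0.63675
Six-pack IPA €14.62: beer, wine and spirits → 8% → €1.1696
Wall clock €41.57: all other goods → 5.5% → €2.28635
Pizza slice €5.02: ready-to-eat food → 5.25% → €0.26355
Spiral notebook €2.11: all other goods → 5.5% → €0.11605
Rotisserie chicken €11.96: ready-to-eat food → 5.25% → €0.6279
Unrounded tax sum = €5.1002 → €5.10

€5.10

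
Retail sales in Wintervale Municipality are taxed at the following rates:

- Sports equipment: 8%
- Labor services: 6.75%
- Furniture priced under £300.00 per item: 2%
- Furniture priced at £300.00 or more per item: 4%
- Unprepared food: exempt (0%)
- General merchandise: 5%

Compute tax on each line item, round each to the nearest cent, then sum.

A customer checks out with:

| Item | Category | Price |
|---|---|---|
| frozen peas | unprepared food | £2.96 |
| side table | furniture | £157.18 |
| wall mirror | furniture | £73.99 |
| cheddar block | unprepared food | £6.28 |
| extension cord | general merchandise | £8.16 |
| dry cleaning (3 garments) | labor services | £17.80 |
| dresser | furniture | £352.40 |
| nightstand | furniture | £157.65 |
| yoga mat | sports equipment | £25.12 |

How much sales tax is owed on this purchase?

£25.49

Frozen peas £2.96: unprepared food → 0% → £0.00
Side table £157.18: furniture, under £300.00 → 2% → £3.14
Wall mirror £73.99: furniture, under £300.00 → 2% → £1.48
Cheddar block £6.28: unprepared food → 0% → £0.00
Extension cord £8.16: general merchandise → 5% → £0.41
Dry cleaning (3 garments) £17.80: labor services → 6.75% → £1.20
Dresser £352.40: furniture, £300.00 or more → 4% → £14.10
Nightstand £157.65: furniture, under £300.00 → 2% → £3.15
Yoga mat £25.12: sports equipment → 8% → £2.01
Total tax = £3.14 + £1.48 + £0.41 + £1.20 + £14.10 + £3.15 + £2.01 = £25.49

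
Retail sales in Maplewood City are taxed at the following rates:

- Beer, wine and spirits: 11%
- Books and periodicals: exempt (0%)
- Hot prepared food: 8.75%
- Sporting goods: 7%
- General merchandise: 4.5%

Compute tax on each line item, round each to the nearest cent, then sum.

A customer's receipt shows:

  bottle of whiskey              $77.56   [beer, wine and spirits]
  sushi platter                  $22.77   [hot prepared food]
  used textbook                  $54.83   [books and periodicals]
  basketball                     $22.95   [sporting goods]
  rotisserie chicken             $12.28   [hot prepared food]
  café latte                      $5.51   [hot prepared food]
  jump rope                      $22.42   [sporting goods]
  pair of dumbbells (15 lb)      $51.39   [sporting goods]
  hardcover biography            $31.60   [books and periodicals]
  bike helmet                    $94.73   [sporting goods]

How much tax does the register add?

Bottle of whiskey $77.56: beer, wine and spirits → 11% → $8.53
Sushi platter $22.77: hot prepared food → 8.75% → $1.99
Used textbook $54.83: books and periodicals → 0% → $0.00
Basketball $22.95: sporting goods → 7% → $1.61
Rotisserie chicken $12.28: hot prepared food → 8.75% → $1.07
Café latte $5.51: hot prepared food → 8.75% → $0.48
Jump rope $22.42: sporting goods → 7% → $1.57
Pair of dumbbells (15 lb) $51.39: sporting goods → 7% → $3.60
Hardcover biography $31.60: books and periodicals → 0% → $0.00
Bike helmet $94.73: sporting goods → 7% → $6.63
Total tax = $8.53 + $1.99 + $1.61 + $1.07 + $0.48 + $1.57 + $3.60 + $6.63 = $25.48

$25.48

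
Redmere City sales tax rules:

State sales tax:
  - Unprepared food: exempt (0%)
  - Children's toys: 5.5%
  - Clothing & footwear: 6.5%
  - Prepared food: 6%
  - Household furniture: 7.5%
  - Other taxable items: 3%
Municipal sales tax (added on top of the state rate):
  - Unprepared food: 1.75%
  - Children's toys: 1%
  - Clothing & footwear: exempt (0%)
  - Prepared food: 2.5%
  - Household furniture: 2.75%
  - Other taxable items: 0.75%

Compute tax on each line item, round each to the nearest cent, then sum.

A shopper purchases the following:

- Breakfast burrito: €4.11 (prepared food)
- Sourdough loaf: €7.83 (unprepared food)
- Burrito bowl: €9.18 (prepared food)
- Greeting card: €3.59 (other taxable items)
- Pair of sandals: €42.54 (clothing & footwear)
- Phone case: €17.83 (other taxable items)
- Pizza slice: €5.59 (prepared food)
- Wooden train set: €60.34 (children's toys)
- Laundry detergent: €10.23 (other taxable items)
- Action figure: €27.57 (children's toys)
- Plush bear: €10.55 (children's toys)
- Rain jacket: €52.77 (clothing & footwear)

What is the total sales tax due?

€15.53

Breakfast burrito €4.11: prepared food → 6% + 2.5% municipal = 8.5% → €0.35
Sourdough loaf €7.83: unprepared food → 0% + 1.75% municipal = 1.75% → €0.14
Burrito bowl €9.18: prepared food → 6% + 2.5% municipal = 8.5% → €0.78
Greeting card €3.59: other taxable items → 3% + 0.75% municipal = 3.75% → €0.13
Pair of sandals €42.54: clothing & footwear → 6.5% + 0% municipal = 6.5% → €2.77
Phone case €17.83: other taxable items → 3% + 0.75% municipal = 3.75% → €0.67
Pizza slice €5.59: prepared food → 6% + 2.5% municipal = 8.5% → €0.48
Wooden train set €60.34: children's toys → 5.5% + 1% municipal = 6.5% → €3.92
Laundry detergent €10.23: other taxable items → 3% + 0.75% municipal = 3.75% → €0.38
Action figure €27.57: children's toys → 5.5% + 1% municipal = 6.5% → €1.79
Plush bear €10.55: children's toys → 5.5% + 1% municipal = 6.5% → €0.69
Rain jacket €52.77: clothing & footwear → 6.5% + 0% municipal = 6.5% → €3.43
Total tax = €0.35 + €0.14 + €0.78 + €0.13 + €2.77 + €0.67 + €0.48 + €3.92 + €0.38 + €1.79 + €0.69 + €3.43 = €15.53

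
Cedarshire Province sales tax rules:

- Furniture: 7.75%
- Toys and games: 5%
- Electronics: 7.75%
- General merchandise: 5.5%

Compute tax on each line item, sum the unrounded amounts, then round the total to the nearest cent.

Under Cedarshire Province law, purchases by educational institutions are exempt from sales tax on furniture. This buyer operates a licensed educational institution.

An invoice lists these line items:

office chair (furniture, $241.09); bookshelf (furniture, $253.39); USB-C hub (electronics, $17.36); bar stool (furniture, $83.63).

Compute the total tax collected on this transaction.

Office chair $241.09: furniture, buyer-exempt → 0% → $0.00
Bookshelf $253.39: furniture, buyer-exempt → 0% → $0.00
USB-C hub $17.36: electronics → 7.75% → $1.3454
Bar stool $83.63: furniture, buyer-exempt → 0% → $0.00
Unrounded tax sum = $1.3454 → $1.35

$1.35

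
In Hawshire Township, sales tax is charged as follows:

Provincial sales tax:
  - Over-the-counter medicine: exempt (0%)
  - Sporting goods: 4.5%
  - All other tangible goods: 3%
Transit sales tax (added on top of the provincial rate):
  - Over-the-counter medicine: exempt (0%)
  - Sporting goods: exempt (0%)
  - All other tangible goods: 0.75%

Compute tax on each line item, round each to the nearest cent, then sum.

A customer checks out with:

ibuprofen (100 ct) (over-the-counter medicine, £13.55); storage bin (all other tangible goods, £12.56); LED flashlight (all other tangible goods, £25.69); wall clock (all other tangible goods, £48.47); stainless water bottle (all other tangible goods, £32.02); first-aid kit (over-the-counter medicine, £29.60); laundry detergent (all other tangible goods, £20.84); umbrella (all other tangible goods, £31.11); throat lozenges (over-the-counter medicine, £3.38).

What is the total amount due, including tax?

Ibuprofen (100 ct) £13.55: over-the-counter medicine → 0% + 0% transit = 0% → £0.00
Storage bin £12.56: all other tangible goods → 3% + 0.75% transit = 3.75% → £0.47
LED flashlight £25.69: all other tangible goods → 3% + 0.75% transit = 3.75% → £0.96
Wall clock £48.47: all other tangible goods → 3% + 0.75% transit = 3.75% → £1.82
Stainless water bottle £32.02: all other tangible goods → 3% + 0.75% transit = 3.75% → £1.20
First-aid kit £29.60: over-the-counter medicine → 0% + 0% transit = 0% → £0.00
Laundry detergent £20.84: all other tangible goods → 3% + 0.75% transit = 3.75% → £0.78
Umbrella £31.11: all other tangible goods → 3% + 0.75% transit = 3.75% → £1.17
Throat lozenges £3.38: over-the-counter medicine → 0% + 0% transit = 0% → £0.00
Subtotal = £217.22; tax = £6.40; total due = £223.62

£223.62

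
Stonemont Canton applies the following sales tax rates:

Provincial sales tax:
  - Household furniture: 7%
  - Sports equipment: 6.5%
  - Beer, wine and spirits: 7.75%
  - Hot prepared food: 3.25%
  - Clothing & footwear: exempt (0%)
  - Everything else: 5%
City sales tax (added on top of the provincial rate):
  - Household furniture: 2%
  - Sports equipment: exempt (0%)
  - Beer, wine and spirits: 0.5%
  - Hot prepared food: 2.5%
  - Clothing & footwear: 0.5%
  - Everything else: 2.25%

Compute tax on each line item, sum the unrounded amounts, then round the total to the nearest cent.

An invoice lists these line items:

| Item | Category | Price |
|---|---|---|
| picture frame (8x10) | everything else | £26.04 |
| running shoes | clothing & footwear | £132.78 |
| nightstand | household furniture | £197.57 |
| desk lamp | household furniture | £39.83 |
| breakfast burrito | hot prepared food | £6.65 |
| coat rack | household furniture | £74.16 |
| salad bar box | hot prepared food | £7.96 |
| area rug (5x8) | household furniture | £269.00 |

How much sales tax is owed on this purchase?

Picture frame (8x10) £26.04: everything else → 5% + 2.25% city = 7.25% → £1.8879
Running shoes £132.78: clothing & footwear → 0% + 0.5% city = 0.5% → £0.6639
Nightstand £197.57: household furniture → 7% + 2% city = 9% → £17.7813
Desk lamp £39.83: household furniture → 7% + 2% city = 9% → £3.5847
Breakfast burrito £6.65: hot prepared food → 3.25% + 2.5% city = 5.75% → £0.382375
Coat rack £74.16: household furniture → 7% + 2% city = 9% → £6.6744
Salad bar box £7.96: hot prepared food → 3.25% + 2.5% city = 5.75% → £0.4577
Area rug (5x8) £269.00: household furniture → 7% + 2% city = 9% → £24.21
Unrounded tax sum = £55.642275 → £55.64

£55.64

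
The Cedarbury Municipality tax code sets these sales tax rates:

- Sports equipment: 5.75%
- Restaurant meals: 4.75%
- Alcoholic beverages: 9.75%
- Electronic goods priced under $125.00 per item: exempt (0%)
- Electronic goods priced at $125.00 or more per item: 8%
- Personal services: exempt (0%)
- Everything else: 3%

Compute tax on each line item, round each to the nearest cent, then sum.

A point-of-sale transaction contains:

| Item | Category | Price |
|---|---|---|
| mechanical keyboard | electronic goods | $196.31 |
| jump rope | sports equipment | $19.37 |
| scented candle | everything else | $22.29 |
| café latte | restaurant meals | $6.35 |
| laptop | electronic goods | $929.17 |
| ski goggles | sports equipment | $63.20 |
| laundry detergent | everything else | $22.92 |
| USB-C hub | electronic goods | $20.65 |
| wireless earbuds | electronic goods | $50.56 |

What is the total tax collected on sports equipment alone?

Jump rope $19.37: sports equipment → 5.75% → $1.11
Ski goggles $63.20: sports equipment → 5.75% → $3.63
Tax on sports equipment = $1.11 + $3.63 = $4.74

$4.74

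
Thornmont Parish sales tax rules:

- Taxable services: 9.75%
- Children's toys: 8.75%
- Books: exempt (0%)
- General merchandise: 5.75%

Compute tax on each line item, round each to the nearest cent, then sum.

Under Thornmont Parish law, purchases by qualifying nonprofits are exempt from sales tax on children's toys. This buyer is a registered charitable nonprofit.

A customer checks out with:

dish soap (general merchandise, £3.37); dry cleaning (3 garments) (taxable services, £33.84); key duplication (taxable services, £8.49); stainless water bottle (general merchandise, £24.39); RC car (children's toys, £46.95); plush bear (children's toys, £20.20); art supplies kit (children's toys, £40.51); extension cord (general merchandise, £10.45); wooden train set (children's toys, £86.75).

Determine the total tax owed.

£6.32

Dish soap £3.37: general merchandise → 5.75% → £0.19
Dry cleaning (3 garments) £33.84: taxable services → 9.75% → £3.30
Key duplication £8.49: taxable services → 9.75% → £0.83
Stainless water bottle £24.39: general merchandise → 5.75% → £1.40
RC car £46.95: children's toys, buyer-exempt → 0% → £0.00
Plush bear £20.20: children's toys, buyer-exempt → 0% → £0.00
Art supplies kit £40.51: children's toys, buyer-exempt → 0% → £0.00
Extension cord £10.45: general merchandise → 5.75% → £0.60
Wooden train set £86.75: children's toys, buyer-exempt → 0% → £0.00
Total tax = £0.19 + £3.30 + £0.83 + £1.40 + £0.60 = £6.32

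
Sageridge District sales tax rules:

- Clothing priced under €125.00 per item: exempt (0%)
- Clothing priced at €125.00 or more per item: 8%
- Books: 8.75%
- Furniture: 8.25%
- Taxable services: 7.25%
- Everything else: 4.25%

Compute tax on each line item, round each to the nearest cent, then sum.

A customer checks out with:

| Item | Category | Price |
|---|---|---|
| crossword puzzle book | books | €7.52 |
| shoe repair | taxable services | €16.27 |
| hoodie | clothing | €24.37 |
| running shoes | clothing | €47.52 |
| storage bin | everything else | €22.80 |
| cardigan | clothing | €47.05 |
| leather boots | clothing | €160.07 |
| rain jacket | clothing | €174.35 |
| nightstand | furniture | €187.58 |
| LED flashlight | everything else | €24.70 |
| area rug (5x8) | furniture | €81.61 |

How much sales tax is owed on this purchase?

€52.83

Crossword puzzle book €7.52: books → 8.75% → €0.66
Shoe repair €16.27: taxable services → 7.25% → €1.18
Hoodie €24.37: clothing, under €125.00 → 0% → €0.00
Running shoes €47.52: clothing, under €125.00 → 0% → €0.00
Storage bin €22.80: everything else → 4.25% → €0.97
Cardigan €47.05: clothing, under €125.00 → 0% → €0.00
Leather boots €160.07: clothing, €125.00 or more → 8% → €12.81
Rain jacket €174.35: clothing, €125.00 or more → 8% → €13.95
Nightstand €187.58: furniture → 8.25% → €15.48
LED flashlight €24.70: everything else → 4.25% → €1.05
Area rug (5x8) €81.61: furniture → 8.25% → €6.73
Total tax = €0.66 + €1.18 + €0.97 + €12.81 + €13.95 + €15.48 + €1.05 + €6.73 = €52.83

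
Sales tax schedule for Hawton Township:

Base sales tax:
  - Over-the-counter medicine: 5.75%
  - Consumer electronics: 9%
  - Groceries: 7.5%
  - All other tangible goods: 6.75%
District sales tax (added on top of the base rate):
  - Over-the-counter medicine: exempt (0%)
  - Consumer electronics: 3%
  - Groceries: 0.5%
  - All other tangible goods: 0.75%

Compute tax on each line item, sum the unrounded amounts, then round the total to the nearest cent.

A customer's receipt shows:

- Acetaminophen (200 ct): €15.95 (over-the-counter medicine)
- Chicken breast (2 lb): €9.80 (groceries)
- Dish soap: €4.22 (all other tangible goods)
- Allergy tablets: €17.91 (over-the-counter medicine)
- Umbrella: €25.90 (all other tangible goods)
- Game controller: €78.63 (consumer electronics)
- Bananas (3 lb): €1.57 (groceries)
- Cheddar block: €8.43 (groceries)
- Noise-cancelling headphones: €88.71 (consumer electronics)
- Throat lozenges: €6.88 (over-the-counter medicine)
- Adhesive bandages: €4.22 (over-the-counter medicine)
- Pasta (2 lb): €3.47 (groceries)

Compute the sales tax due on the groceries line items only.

€1.86

Chicken breast (2 lb) €9.80: groceries → 7.5% + 0.5% district = 8% → €0.784
Bananas (3 lb) €1.57: groceries → 7.5% + 0.5% district = 8% → €0.1256
Cheddar block €8.43: groceries → 7.5% + 0.5% district = 8% → €0.6744
Pasta (2 lb) €3.47: groceries → 7.5% + 0.5% district = 8% → €0.2776
Tax on groceries: unrounded sum = €1.8616 → €1.86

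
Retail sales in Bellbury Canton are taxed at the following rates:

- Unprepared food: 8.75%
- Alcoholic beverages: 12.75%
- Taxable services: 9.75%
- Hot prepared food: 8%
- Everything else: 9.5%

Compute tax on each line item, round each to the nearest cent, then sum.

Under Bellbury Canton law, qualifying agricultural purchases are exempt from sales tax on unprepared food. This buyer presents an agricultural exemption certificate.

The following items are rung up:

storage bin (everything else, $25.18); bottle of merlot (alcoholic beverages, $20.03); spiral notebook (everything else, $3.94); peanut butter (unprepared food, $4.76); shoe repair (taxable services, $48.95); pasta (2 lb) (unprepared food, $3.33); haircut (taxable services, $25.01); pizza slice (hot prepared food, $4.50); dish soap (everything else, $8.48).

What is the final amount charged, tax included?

Storage bin $25.18: everything else → 9.5% → $2.39
Bottle of merlot $20.03: alcoholic beverages → 12.75% → $2.55
Spiral notebook $3.94: everything else → 9.5% → $0.37
Peanut butter $4.76: unprepared food, buyer-exempt → 0% → $0.00
Shoe repair $48.95: taxable services → 9.75% → $4.77
Pasta (2 lb) $3.33: unprepared food, buyer-exempt → 0% → $0.00
Haircut $25.01: taxable services → 9.75% → $2.44
Pizza slice $4.50: hot prepared food → 8% → $0.36
Dish soap $8.48: everything else → 9.5% → $0.81
Subtotal = $144.18; tax = $13.69; total due = $157.87

$157.87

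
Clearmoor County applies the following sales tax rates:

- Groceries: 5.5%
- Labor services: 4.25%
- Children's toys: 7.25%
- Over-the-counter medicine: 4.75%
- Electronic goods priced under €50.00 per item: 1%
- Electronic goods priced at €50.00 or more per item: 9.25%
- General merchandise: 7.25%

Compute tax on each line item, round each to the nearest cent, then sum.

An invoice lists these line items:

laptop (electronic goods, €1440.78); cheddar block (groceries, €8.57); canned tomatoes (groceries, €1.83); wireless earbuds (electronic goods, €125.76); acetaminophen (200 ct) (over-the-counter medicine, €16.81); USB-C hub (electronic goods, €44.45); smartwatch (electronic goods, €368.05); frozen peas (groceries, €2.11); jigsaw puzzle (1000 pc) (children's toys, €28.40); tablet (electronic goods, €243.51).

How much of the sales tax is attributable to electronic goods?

€201.90

Laptop €1440.78: electronic goods, €50.00 or more → 9.25% → €133.27
Wireless earbuds €125.76: electronic goods, €50.00 or more → 9.25% → €11.63
USB-C hub €44.45: electronic goods, under €50.00 → 1% → €0.44
Smartwatch €368.05: electronic goods, €50.00 or more → 9.25% → €34.04
Tablet €243.51: electronic goods, €50.00 or more → 9.25% → €22.52
Tax on electronic goods = €133.27 + €11.63 + €0.44 + €34.04 + €22.52 = €201.90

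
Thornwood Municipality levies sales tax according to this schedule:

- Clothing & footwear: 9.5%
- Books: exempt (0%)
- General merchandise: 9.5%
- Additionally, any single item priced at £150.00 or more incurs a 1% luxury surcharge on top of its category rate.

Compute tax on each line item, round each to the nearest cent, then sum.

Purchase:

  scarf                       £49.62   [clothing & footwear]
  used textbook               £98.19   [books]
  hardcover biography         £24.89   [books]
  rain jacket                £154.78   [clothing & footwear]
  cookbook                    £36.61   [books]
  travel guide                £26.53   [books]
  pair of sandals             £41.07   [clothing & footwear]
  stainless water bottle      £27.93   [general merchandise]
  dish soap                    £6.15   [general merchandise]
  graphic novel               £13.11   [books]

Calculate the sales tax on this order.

£28.09

Scarf £49.62: clothing & footwear → 9.5% → £4.71
Used textbook £98.19: books → 0% → £0.00
Hardcover biography £24.89: books → 0% → £0.00
Rain jacket £154.78: clothing & footwear → 9.5% + 1% surcharge = 10.5% → £16.25
Cookbook £36.61: books → 0% → £0.00
Travel guide £26.53: books → 0% → £0.00
Pair of sandals £41.07: clothing & footwear → 9.5% → £3.90
Stainless water bottle £27.93: general merchandise → 9.5% → £2.65
Dish soap £6.15: general merchandise → 9.5% → £0.58
Graphic novel £13.11: books → 0% → £0.00
Total tax = £4.71 + £16.25 + £3.90 + £2.65 + £0.58 = £28.09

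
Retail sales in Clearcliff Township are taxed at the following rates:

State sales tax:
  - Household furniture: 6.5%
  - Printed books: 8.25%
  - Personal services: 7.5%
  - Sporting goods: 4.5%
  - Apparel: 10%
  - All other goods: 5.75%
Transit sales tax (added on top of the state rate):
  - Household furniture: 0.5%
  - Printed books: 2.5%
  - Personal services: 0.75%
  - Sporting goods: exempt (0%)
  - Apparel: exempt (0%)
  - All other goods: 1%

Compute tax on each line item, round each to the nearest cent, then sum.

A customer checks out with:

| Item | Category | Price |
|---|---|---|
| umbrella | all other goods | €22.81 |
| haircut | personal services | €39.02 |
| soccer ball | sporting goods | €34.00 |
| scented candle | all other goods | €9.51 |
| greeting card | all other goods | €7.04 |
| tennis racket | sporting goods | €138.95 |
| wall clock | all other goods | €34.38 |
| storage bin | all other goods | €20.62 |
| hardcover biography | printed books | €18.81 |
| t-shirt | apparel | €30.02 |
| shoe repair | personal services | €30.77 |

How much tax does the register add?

€24.93

Umbrella €22.81: all other goods → 5.75% + 1% transit = 6.75% → €1.54
Haircut €39.02: personal services → 7.5% + 0.75% transit = 8.25% → €3.22
Soccer ball €34.00: sporting goods → 4.5% + 0% transit = 4.5% → €1.53
Scented candle €9.51: all other goods → 5.75% + 1% transit = 6.75% → €0.64
Greeting card €7.04: all other goods → 5.75% + 1% transit = 6.75% → €0.48
Tennis racket €138.95: sporting goods → 4.5% + 0% transit = 4.5% → €6.25
Wall clock €34.38: all other goods → 5.75% + 1% transit = 6.75% → €2.32
Storage bin €20.62: all other goods → 5.75% + 1% transit = 6.75% → €1.39
Hardcover biography €18.81: printed books → 8.25% + 2.5% transit = 10.75% → €2.02
T-shirt €30.02: apparel → 10% + 0% transit = 10% → €3.00
Shoe repair €30.77: personal services → 7.5% + 0.75% transit = 8.25% → €2.54
Total tax = €1.54 + €3.22 + €1.53 + €0.64 + €0.48 + €6.25 + €2.32 + €1.39 + €2.02 + €3.00 + €2.54 = €24.93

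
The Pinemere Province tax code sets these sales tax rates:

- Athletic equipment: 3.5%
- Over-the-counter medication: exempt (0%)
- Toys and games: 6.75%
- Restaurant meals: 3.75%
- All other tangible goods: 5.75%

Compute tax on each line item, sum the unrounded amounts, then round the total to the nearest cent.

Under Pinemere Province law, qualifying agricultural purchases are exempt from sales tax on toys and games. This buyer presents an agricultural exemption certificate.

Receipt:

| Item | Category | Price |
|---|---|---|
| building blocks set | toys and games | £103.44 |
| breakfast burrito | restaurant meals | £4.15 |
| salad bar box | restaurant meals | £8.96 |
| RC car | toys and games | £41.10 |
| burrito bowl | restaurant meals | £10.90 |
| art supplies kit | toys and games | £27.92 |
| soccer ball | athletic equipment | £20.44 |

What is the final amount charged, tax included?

Building blocks set £103.44: toys and games, buyer-exempt → 0% → £0.00
Breakfast burrito £4.15: restaurant meals → 3.75% → £0.155625
Salad bar box £8.96: restaurant meals → 3.75% → £0.336
RC car £41.10: toys and games, buyer-exempt → 0% → £0.00
Burrito bowl £10.90: restaurant meals → 3.75% → £0.40875
Art supplies kit £27.92: toys and games, buyer-exempt → 0% → £0.00
Soccer ball £20.44: athletic equipment → 3.5% → £0.7154
Subtotal = £216.91; unrounded tax = £1.615775 → £1.62; total due = £218.53

£218.53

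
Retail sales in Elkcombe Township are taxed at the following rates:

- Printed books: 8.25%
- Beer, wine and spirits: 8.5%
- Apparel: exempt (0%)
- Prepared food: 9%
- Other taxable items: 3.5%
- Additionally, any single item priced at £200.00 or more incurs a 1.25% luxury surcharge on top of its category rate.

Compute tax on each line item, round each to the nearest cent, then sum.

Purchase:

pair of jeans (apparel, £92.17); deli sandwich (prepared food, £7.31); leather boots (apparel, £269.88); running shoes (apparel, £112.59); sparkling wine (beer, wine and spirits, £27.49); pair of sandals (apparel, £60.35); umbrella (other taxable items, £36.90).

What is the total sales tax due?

Pair of jeans £92.17: apparel → 0% → £0.00
Deli sandwich £7.31: prepared food → 9% → £0.66
Leather boots £269.88: apparel → 0% + 1.25% surcharge = 1.25% → £3.37
Running shoes £112.59: apparel → 0% → £0.00
Sparkling wine £27.49: beer, wine and spirits → 8.5% → £2.34
Pair of sandals £60.35: apparel → 0% → £0.00
Umbrella £36.90: other taxable items → 3.5% → £1.29
Total tax = £0.66 + £3.37 + £2.34 + £1.29 = £7.66

£7.66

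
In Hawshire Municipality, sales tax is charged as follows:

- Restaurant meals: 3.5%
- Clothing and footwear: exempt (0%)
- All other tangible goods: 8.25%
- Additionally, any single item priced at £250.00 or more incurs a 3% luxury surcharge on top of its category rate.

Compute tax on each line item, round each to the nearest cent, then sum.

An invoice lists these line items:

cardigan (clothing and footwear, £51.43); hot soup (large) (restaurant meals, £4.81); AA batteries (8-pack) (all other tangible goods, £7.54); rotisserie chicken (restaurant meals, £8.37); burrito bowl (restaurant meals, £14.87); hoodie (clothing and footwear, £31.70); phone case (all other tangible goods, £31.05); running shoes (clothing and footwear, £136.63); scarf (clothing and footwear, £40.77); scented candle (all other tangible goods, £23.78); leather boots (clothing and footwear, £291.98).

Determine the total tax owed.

Cardigan £51.43: clothing and footwear → 0% → £0.00
Hot soup (large) £4.81: restaurant meals → 3.5% → £0.17
AA batteries (8-pack) £7.54: all other tangible goods → 8.25% → £0.62
Rotisserie chicken £8.37: restaurant meals → 3.5% → £0.29
Burrito bowl £14.87: restaurant meals → 3.5% → £0.52
Hoodie £31.70: clothing and footwear → 0% → £0.00
Phone case £31.05: all other tangible goods → 8.25% → £2.56
Running shoes £136.63: clothing and footwear → 0% → £0.00
Scarf £40.77: clothing and footwear → 0% → £0.00
Scented candle £23.78: all other tangible goods → 8.25% → £1.96
Leather boots £291.98: clothing and footwear → 0% + 3% surcharge = 3% → £8.76
Total tax = £0.17 + £0.62 + £0.29 + £0.52 + £2.56 + £1.96 + £8.76 = £14.88

£14.88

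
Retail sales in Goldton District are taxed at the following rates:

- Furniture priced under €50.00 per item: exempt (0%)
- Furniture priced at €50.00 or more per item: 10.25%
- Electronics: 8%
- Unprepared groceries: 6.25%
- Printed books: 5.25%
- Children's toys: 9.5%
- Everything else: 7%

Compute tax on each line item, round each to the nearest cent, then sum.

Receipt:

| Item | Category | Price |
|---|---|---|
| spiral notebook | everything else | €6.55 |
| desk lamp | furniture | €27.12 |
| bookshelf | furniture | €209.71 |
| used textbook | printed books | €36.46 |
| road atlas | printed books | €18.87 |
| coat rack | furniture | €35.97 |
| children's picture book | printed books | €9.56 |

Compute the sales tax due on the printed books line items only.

€3.40

Used textbook €36.46: printed books → 5.25% → €1.91
Road atlas €18.87: printed books → 5.25% → €0.99
Children's picture book €9.56: printed books → 5.25% → €0.50
Tax on printed books = €1.91 + €0.99 + €0.50 = €3.40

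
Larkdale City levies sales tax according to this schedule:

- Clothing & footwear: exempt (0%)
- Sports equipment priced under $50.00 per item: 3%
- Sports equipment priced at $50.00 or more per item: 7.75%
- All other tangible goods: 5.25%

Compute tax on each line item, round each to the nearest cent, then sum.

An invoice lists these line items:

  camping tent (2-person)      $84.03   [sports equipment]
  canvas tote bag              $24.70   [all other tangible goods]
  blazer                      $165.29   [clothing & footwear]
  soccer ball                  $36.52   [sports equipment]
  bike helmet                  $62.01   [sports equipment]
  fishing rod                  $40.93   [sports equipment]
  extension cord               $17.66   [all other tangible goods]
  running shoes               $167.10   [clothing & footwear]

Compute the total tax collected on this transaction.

$15.88

Camping tent (2-person) $84.03: sports equipment, $50.00 or more → 7.75% → $6.51
Canvas tote bag $24.70: all other tangible goods → 5.25% → $1.30
Blazer $165.29: clothing & footwear → 0% → $0.00
Soccer ball $36.52: sports equipment, under $50.00 → 3% → $1.10
Bike helmet $62.01: sports equipment, $50.00 or more → 7.75% → $4.81
Fishing rod $40.93: sports equipment, under $50.00 → 3% → $1.23
Extension cord $17.66: all other tangible goods → 5.25% → $0.93
Running shoes $167.10: clothing & footwear → 0% → $0.00
Total tax = $6.51 + $1.30 + $1.10 + $4.81 + $1.23 + $0.93 = $15.88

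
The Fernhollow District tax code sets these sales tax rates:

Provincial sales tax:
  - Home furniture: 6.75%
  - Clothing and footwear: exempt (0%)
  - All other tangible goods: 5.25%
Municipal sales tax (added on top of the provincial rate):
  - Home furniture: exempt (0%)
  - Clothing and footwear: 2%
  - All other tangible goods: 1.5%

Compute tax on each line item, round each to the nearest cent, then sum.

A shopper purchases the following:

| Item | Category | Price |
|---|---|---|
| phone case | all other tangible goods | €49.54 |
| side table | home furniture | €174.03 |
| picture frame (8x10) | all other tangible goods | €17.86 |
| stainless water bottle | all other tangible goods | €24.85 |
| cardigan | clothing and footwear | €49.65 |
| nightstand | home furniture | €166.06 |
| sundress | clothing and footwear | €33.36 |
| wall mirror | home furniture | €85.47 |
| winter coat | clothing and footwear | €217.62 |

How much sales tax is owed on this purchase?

€40.97

Phone case €49.54: all other tangible goods → 5.25% + 1.5% municipal = 6.75% → €3.34
Side table €174.03: home furniture → 6.75% + 0% municipal = 6.75% → €11.75
Picture frame (8x10) €17.86: all other tangible goods → 5.25% + 1.5% municipal = 6.75% → €1.21
Stainless water bottle €24.85: all other tangible goods → 5.25% + 1.5% municipal = 6.75% → €1.68
Cardigan €49.65: clothing and footwear → 0% + 2% municipal = 2% → €0.99
Nightstand €166.06: home furniture → 6.75% + 0% municipal = 6.75% → €11.21
Sundress €33.36: clothing and footwear → 0% + 2% municipal = 2% → €0.67
Wall mirror €85.47: home furniture → 6.75% + 0% municipal = 6.75% → €5.77
Winter coat €217.62: clothing and footwear → 0% + 2% municipal = 2% → €4.35
Total tax = €3.34 + €11.75 + €1.21 + €1.68 + €0.99 + €11.21 + €0.67 + €5.77 + €4.35 = €40.97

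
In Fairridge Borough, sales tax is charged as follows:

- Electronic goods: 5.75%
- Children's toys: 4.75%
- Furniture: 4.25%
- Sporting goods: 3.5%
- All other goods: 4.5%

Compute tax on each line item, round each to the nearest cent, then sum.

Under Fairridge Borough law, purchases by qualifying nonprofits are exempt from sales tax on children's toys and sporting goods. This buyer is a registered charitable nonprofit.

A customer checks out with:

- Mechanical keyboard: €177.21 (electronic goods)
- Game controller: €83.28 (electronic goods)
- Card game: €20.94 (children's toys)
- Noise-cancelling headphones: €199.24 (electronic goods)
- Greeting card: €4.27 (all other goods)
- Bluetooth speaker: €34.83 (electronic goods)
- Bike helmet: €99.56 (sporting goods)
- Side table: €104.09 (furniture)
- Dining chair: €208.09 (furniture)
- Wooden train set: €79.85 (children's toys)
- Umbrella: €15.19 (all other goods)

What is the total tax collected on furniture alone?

€13.26

Side table €104.09: furniture → 4.25% → €4.42
Dining chair €208.09: furniture → 4.25% → €8.84
Tax on furniture = €4.42 + €8.84 = €13.26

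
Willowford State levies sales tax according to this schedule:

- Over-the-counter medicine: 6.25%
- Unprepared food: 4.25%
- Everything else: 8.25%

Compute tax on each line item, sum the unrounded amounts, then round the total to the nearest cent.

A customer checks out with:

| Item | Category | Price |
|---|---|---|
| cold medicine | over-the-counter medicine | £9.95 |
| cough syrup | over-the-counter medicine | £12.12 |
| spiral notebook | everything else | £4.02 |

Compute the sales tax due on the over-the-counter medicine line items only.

£1.38

Cold medicine £9.95: over-the-counter medicine → 6.25% → £0.621875
Cough syrup £12.12: over-the-counter medicine → 6.25% → £0.7575
Tax on over-the-counter medicine: unrounded sum = £1.379375 → £1.38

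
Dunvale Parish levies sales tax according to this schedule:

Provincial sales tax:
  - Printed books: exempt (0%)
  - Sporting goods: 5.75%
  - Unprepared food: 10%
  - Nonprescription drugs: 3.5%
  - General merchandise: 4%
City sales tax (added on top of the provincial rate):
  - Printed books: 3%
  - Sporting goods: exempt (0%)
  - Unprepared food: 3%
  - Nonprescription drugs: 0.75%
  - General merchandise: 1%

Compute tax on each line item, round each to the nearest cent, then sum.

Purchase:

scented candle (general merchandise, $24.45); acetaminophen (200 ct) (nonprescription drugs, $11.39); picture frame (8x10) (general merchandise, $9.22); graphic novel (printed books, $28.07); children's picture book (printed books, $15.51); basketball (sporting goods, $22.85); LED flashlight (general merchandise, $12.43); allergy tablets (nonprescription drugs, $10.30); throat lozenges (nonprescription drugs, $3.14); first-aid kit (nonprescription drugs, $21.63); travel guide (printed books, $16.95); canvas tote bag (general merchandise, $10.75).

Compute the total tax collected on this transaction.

Scented candle $24.45: general merchandise → 4% + 1% city = 5% → $1.22
Acetaminophen (200 ct) $11.39: nonprescription drugs → 3.5% + 0.75% city = 4.25% → $0.48
Picture frame (8x10) $9.22: general merchandise → 4% + 1% city = 5% → $0.46
Graphic novel $28.07: printed books → 0% + 3% city = 3% → $0.84
Children's picture book $15.51: printed books → 0% + 3% city = 3% → $0.47
Basketball $22.85: sporting goods → 5.75% + 0% city = 5.75% → $1.31
LED flashlight $12.43: general merchandise → 4% + 1% city = 5% → $0.62
Allergy tablets $10.30: nonprescription drugs → 3.5% + 0.75% city = 4.25% → $0.44
Throat lozenges $3.14: nonprescription drugs → 3.5% + 0.75% city = 4.25% → $0.13
First-aid kit $21.63: nonprescription drugs → 3.5% + 0.75% city = 4.25% → $0.92
Travel guide $16.95: printed books → 0% + 3% city = 3% → $0.51
Canvas tote bag $10.75: general merchandise → 4% + 1% city = 5% → $0.54
Total tax = $1.22 + $0.48 + $0.46 + $0.84 + $0.47 + $1.31 + $0.62 + $0.44 + $0.13 + $0.92 + $0.51 + $0.54 = $7.94

$7.94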